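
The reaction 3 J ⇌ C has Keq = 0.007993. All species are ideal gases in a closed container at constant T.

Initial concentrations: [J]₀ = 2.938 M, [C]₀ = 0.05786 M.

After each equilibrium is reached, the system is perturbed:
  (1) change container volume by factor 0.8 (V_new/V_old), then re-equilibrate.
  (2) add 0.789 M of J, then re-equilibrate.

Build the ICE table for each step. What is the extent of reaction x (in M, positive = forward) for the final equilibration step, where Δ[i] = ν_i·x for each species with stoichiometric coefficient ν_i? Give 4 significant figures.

x = 0.118 M

Q₀ = 0.002282 vs Keq = 0.007993 ⇒ Q<K, forward
Step 1:
                    J           C
  init          2.938     0.05786
  Δ           -0.2778     0.09261
  eq             2.66      0.1505
  solve Keq expr → x = 0.09261; check Q = 0.007993
Then change container volume by factor 0.8 (V_new/V_old).
Step 2:
                    J           C
  init          3.325      0.1881
  Δ           -0.1811     0.06036
  eq            3.144      0.2484
  solve Keq expr → x = 0.06036; check Q = 0.007993
Then add 0.789 M of J.
Step 3:
                    J           C
  init          3.933      0.2484
  Δ           -0.3541       0.118
  eq            3.579      0.3665
  solve Keq expr → x = 0.118; check Q = 0.007993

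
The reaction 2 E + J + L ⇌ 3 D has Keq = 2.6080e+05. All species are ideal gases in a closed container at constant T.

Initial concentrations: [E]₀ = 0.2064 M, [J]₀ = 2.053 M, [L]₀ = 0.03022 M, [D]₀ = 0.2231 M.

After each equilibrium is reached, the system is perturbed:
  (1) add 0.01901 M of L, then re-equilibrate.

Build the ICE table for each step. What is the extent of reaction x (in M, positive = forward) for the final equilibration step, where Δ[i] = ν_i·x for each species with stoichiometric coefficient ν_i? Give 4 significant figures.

x = 0.019 M

Q₀ = 4.201 vs Keq = 2.6080e+05 ⇒ Q<K, forward
Step 1:
                  E         J         L         D
  init       0.2064     2.053   0.03022    0.2231
  Δ        -0.06043  -0.03022  -0.03022   0.09065
  eq          0.146     2.023 2.7479e-06    0.3138
  solve Keq expr → x = 0.03022; check Q = 2.6080e+05
Then add 0.01901 M of L.
Step 2:
                  E         J         L         D
  init        0.146     2.023   0.01901    0.3138
  Δ        -0.03801    -0.019    -0.019   0.05701
  eq          0.108     2.004 8.3683e-06    0.3708
  solve Keq expr → x = 0.019; check Q = 2.6080e+05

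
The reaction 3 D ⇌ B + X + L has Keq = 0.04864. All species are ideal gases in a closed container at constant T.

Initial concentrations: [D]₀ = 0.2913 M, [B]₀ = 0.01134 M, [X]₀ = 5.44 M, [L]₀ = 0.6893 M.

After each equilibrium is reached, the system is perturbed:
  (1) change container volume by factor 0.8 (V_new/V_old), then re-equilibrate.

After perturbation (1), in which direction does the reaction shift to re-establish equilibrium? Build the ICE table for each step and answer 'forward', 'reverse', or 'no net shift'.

Direction: no net shift

Q₀ = 1.72 vs Keq = 0.04864 ⇒ Q>K, reverse
Step 1:
                  D         B         X         L
  Initial    0.2913   0.01134      5.44    0.6893
  Change    0.03267  -0.01089  -0.01089  -0.01089
  Equil       0.324 4.4905e-04     5.429    0.6784
  solve Keq expr → x = -0.01089; check Q = 0.04864
Then change container volume by factor 0.8 (V_new/V_old).
Step 2:
                  D         B         X         L
  Initial     0.405 5.6132e-04     6.786     0.848
  Change          0         0         0         0
  Equil       0.405 5.6132e-04     6.786     0.848
  solve Keq expr → x = 0; check Q = 0.04864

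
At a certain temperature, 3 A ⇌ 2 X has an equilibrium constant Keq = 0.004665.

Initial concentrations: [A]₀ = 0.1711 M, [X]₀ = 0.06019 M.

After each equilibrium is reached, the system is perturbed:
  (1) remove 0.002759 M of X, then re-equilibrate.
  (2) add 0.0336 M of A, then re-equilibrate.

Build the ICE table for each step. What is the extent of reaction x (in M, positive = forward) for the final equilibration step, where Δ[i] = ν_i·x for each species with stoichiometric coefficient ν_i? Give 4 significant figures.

x = 8.1435e-04 M

Q₀ = 0.7233 vs Keq = 0.004665 ⇒ Q>K, reverse
Step 1:
                  A         X
  init       0.1711   0.06019
  Δ         0.07758  -0.05172
  eq         0.2487   0.00847
  solve Keq expr → x = -0.02586; check Q = 0.004665
Then remove 0.002759 M of X.
Step 2:
                  A         X
  init       0.2487  0.005711
  Δ       -0.003845  0.002563
  eq         0.2448  0.008274
  solve Keq expr → x = 0.001282; check Q = 0.004665
Then add 0.0336 M of A.
Step 3:
                  A         X
  init       0.2784  0.008274
  Δ       -0.002443  0.001629
  eq          0.276  0.009903
  solve Keq expr → x = 8.1435e-04; check Q = 0.004665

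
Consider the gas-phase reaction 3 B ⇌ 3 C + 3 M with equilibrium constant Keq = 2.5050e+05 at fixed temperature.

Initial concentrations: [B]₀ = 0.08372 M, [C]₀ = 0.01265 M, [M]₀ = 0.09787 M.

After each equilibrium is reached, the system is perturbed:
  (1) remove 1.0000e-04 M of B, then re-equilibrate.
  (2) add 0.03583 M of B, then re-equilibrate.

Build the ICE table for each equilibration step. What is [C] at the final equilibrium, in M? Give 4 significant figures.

Q₀ = 3.2339e-06 vs Keq = 2.5050e+05 ⇒ Q<K, forward
Step 1:
                  B         C         M
  Initial   0.08372   0.01265   0.09787
  Change   -0.08344   0.08344   0.08344
  Equil   2.7639e-04   0.09609    0.1813
  solve Keq expr → x = 0.02781; check Q = 2.5050e+05
Then remove 1.0000e-04 M of B.
Step 2:
                  B         C         M
  Initial 1.7639e-04   0.09609    0.1813
  Change  9.9562e-05 -9.9562e-05 -9.9562e-05
  Equil   2.7595e-04   0.09599    0.1812
  solve Keq expr → x = -3.3187e-05; check Q = 2.5050e+05
Then add 0.03583 M of B.
Step 3:
                  B         C         M
  Initial   0.03611   0.09599    0.1812
  Change   -0.03565   0.03565   0.03565
  Equil   4.5290e-04    0.1316    0.2169
  solve Keq expr → x = 0.01188; check Q = 2.5050e+05

[C]_eq = 0.1316 M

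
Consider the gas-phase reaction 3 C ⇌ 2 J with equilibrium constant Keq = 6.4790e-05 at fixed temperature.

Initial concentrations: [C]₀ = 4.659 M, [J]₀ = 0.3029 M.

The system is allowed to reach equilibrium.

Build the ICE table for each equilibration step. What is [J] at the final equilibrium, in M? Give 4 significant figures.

Q₀ = 9.0724e-04 vs Keq = 6.4790e-05 ⇒ Q>K, reverse
Step 1:
                   C          J
  I            4.659     0.3029
  C           0.3202    -0.2135
  E            4.979    0.08943
  solve Keq expr → x = -0.1067; check Q = 6.4790e-05

[J]_eq = 0.08943 M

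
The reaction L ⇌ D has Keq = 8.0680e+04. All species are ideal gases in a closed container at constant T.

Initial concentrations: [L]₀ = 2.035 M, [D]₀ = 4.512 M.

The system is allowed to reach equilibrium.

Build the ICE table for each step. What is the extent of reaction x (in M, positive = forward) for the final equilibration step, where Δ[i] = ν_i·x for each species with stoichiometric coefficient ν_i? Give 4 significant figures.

Q₀ = 2.217 vs Keq = 8.0680e+04 ⇒ Q<K, forward
Step 1:
                    L           D
  init          2.035       4.512
  Δ            -2.035       2.035
  eq       8.1147e-05       6.547
  solve Keq expr → x = 2.035; check Q = 8.0680e+04

x = 2.035 M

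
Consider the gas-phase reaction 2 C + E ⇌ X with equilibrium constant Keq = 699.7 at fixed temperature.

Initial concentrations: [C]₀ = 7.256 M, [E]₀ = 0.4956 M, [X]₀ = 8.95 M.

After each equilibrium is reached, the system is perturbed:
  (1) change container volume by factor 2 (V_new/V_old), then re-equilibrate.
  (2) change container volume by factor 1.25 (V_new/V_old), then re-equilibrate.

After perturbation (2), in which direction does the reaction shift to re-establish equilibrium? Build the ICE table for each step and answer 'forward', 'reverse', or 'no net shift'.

Direction: reverse

Q₀ = 0.343 vs Keq = 699.7 ⇒ Q<K, forward
Step 1:
                   C          E          X
  Initial      7.256     0.4956       8.95
  Change     -0.9905    -0.4953     0.4953
  Equil        6.265 3.4387e-04      9.445
  solve Keq expr → x = 0.4953; check Q = 699.7
Then change container volume by factor 2 (V_new/V_old).
Step 2:
                   C          E          X
  Initial      3.133 1.7193e-04      4.723
  Change    0.001031 5.1528e-04 -5.1528e-04
  Equil        3.134 6.8721e-04      4.722
  solve Keq expr → x = -5.1528e-04; check Q = 699.7
Then change container volume by factor 1.25 (V_new/V_old).
Step 3:
                   C          E          X
  Initial      2.507 5.4977e-04      3.778
  Change  6.1750e-04 3.0875e-04 -3.0875e-04
  Equil        2.508 8.5852e-04      3.777
  solve Keq expr → x = -3.0875e-04; check Q = 699.7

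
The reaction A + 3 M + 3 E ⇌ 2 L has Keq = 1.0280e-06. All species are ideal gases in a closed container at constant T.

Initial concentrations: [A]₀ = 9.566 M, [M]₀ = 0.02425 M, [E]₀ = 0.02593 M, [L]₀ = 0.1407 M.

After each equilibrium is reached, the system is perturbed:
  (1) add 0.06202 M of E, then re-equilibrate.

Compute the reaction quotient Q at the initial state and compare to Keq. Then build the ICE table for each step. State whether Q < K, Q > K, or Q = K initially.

Q₀ = 8.3237e+06; Q > K (proceeds reverse)

Q₀ = 8.3237e+06 vs Keq = 1.0280e-06 ⇒ Q>K, reverse
Step 1:
                    A           M           E           L
  init          9.566     0.02425     0.02593      0.1407
  Δ           0.07033       0.211       0.211     -0.1407
  eq            9.636      0.2352      0.2369  4.1410e-05
  solve Keq expr → x = -0.07033; check Q = 1.0280e-06
Then add 0.06202 M of E.
Step 2:
                    A           M           E           L
  init          9.636      0.2352      0.2989  4.1410e-05
  Δ       -8.6325e-06 -2.5897e-05 -2.5897e-05  1.7265e-05
  eq            9.636      0.2352      0.2989  5.8675e-05
  solve Keq expr → x = 8.6325e-06; check Q = 1.0280e-06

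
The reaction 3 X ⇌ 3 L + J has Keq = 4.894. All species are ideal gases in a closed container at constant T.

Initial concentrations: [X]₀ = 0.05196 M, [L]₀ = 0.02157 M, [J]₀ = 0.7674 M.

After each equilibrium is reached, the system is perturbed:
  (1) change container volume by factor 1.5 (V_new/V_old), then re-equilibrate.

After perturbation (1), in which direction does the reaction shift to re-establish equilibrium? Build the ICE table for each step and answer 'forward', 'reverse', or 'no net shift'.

Direction: forward

Q₀ = 0.0549 vs Keq = 4.894 ⇒ Q<K, forward
Step 1:
                  X         L         J
  init      0.05196   0.02157    0.7674
  Δ        -0.02614   0.02614  0.008712
  eq        0.02582   0.04771    0.7761
  solve Keq expr → x = 0.008712; check Q = 4.894
Then change container volume by factor 1.5 (V_new/V_old).
Step 2:
                  X         L         J
  init      0.01722    0.0318    0.5174
  Δ       -0.001474  0.001474 4.9142e-04
  eq        0.01574   0.03328    0.5179
  solve Keq expr → x = 4.9142e-04; check Q = 4.894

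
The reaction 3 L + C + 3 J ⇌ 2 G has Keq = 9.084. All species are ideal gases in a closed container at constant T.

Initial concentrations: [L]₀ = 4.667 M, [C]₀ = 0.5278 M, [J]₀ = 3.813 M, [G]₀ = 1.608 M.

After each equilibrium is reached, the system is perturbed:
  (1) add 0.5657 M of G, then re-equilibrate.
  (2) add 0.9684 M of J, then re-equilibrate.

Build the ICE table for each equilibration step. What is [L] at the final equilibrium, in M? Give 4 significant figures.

Q₀ = 8.6934e-04 vs Keq = 9.084 ⇒ Q<K, forward
Step 1:
                    L           C           J           G
  Initial       4.667      0.5278       3.813       1.608
  Change       -1.576     -0.5254      -1.576       1.051
  Equil         3.091    0.002356       2.237       2.659
  solve Keq expr → x = 0.5254; check Q = 9.084
Then add 0.5657 M of G.
Step 2:
                    L           C           J           G
  Initial       3.091    0.002356       2.237       3.225
  Change     0.003236    0.001079    0.003236   -0.002157
  Equil         3.094    0.003435        2.24       3.222
  solve Keq expr → x = -0.001079; check Q = 9.084
Then add 0.9684 M of J.
Step 3:
                    L           C           J           G
  Initial       3.094    0.003435       3.208       3.222
  Change    -0.006742   -0.002247   -0.006742    0.004495
  Equil         3.087    0.001187       3.202       3.227
  solve Keq expr → x = 0.002247; check Q = 9.084

[L]_eq = 3.087 M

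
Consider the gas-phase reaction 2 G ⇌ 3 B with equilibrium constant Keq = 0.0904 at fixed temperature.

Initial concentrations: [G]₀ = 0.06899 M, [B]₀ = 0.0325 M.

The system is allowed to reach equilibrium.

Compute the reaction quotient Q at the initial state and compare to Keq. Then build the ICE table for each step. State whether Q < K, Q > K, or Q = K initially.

Q₀ = 0.007212; Q < K (proceeds forward)

Q₀ = 0.007212 vs Keq = 0.0904 ⇒ Q<K, forward
Step 1:
                  G         B
  I         0.06899    0.0325
  C        -0.01896   0.02844
  E         0.05003   0.06094
  solve Keq expr → x = 0.009479; check Q = 0.0904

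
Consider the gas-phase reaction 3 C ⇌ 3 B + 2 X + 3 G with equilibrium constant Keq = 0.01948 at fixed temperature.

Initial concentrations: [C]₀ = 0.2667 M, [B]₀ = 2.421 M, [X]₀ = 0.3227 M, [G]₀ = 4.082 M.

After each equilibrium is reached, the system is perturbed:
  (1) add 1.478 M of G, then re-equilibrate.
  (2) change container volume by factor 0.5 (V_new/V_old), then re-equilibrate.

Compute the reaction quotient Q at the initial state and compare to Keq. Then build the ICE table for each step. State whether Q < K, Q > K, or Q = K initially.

Q₀ = 5298; Q > K (proceeds reverse)

Q₀ = 5298 vs Keq = 0.01948 ⇒ Q>K, reverse
Step 1:
                   C          B          X          G
  I           0.2667      2.421     0.3227      4.082
  C           0.4768    -0.4768    -0.3179    -0.4768
  E           0.7435      1.944   0.004822      3.605
  solve Keq expr → x = -0.1589; check Q = 0.01948
Then add 1.478 M of G.
Step 2:
                   C          B          X          G
  I           0.7435      1.944   0.004822      5.083
  C         0.002874  -0.002874  -0.001916  -0.002874
  E           0.7464      1.941   0.002906       5.08
  solve Keq expr → x = -9.5813e-04; check Q = 0.01948
Then change container volume by factor 0.5 (V_new/V_old).
Step 3:
                   C          B          X          G
  I            1.493      3.883   0.005812      10.16
  C         0.007159  -0.007159  -0.004773  -0.007159
  E              1.5      3.875   0.001039      10.15
  solve Keq expr → x = -0.002386; check Q = 0.01948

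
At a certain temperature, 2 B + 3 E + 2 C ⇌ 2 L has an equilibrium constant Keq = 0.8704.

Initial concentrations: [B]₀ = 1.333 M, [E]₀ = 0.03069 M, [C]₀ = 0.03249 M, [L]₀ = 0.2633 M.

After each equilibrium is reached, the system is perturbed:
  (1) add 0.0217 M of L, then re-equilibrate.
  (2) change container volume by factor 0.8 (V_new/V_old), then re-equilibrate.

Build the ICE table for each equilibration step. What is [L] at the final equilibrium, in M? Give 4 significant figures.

[L]_eq = 0.1204 M

Q₀ = 1.2786e+06 vs Keq = 0.8704 ⇒ Q>K, reverse
Step 1:
                   B          E          C          L
  Initial      1.333    0.03069    0.03249     0.2633
  Change         0.2     0.3001        0.2       -0.2
  Equil        1.533     0.3307     0.2325    0.06326
  solve Keq expr → x = -0.1; check Q = 0.8704
Then add 0.0217 M of L.
Step 2:
                   B          E          C          L
  Initial      1.533     0.3307     0.2325    0.08496
  Change      0.0122     0.0183     0.0122    -0.0122
  Equil        1.545     0.3491     0.2447    0.07276
  solve Keq expr → x = -0.006101; check Q = 0.8704
Then change container volume by factor 0.8 (V_new/V_old).
Step 3:
                   B          E          C          L
  Initial      1.932     0.4363     0.3059    0.09095
  Change    -0.02949   -0.04423   -0.02949    0.02949
  Equil        1.902     0.3921     0.2764     0.1204
  solve Keq expr → x = 0.01474; check Q = 0.8704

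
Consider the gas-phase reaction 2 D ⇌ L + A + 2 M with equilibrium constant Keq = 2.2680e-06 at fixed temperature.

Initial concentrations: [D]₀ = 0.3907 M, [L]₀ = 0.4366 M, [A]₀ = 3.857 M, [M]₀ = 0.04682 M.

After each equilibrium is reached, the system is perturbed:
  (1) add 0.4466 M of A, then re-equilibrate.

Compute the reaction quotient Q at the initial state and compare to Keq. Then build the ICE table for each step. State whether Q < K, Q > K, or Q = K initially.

Q₀ = 0.02418; Q > K (proceeds reverse)

Q₀ = 0.02418 vs Keq = 2.2680e-06 ⇒ Q>K, reverse
Step 1:
                  D         L         A         M
  init       0.3907    0.4366     3.857   0.04682
  Δ          0.0463  -0.02315  -0.02315   -0.0463
  eq          0.437    0.4135     3.834 5.2272e-04
  solve Keq expr → x = -0.02315; check Q = 2.2680e-06
Then add 0.4466 M of A.
Step 2:
                  D         L         A         M
  init        0.437    0.4135      4.28 5.2272e-04
  Δ       2.7979e-05 -1.3990e-05 -1.3990e-05 -2.7979e-05
  eq          0.437    0.4134      4.28 4.9474e-04
  solve Keq expr → x = -1.3990e-05; check Q = 2.2680e-06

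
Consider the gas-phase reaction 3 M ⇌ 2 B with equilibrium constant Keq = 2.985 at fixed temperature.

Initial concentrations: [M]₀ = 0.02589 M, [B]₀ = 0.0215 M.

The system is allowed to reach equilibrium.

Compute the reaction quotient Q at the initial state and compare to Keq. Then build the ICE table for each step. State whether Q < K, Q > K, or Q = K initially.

Q₀ = 26.64; Q > K (proceeds reverse)

Q₀ = 26.64 vs Keq = 2.985 ⇒ Q>K, reverse
Step 1:
                   M          B
  Initial    0.02589     0.0215
  Change     0.01265   -0.00843
  Equil      0.03854    0.01307
  solve Keq expr → x = -0.004215; check Q = 2.985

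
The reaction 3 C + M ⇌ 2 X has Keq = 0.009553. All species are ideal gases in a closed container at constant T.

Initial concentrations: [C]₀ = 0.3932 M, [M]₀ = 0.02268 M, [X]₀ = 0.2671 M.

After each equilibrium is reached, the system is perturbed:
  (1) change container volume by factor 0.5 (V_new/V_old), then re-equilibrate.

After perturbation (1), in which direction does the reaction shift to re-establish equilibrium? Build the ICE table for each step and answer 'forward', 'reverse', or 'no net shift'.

Q₀ = 51.74 vs Keq = 0.009553 ⇒ Q>K, reverse
Step 1:
                  C         M         X
  I          0.3932   0.02268    0.2671
  C           0.364    0.1213   -0.2427
  E          0.7572     0.144   0.02444
  solve Keq expr → x = -0.1213; check Q = 0.009553
Then change container volume by factor 0.5 (V_new/V_old).
Step 2:
                  C         M         X
  I           1.514     0.288   0.04888
  C        -0.05984  -0.01995    0.0399
  E           1.455    0.2681   0.08877
  solve Keq expr → x = 0.01995; check Q = 0.009553

Direction: forward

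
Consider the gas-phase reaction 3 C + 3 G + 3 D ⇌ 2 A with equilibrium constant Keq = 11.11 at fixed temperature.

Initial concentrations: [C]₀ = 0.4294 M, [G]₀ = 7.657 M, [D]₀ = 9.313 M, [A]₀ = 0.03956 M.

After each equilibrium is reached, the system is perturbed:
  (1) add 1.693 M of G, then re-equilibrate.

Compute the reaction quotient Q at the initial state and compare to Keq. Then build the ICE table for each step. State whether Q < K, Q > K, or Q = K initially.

Q₀ = 5.4511e-08 vs Keq = 11.11 ⇒ Q<K, forward
Step 1:
                  C         G         D         A
  I          0.4294     7.657     9.313   0.03956
  C         -0.4261   -0.4261   -0.4261    0.2841
  E        0.003287     7.231     8.887    0.3236
  solve Keq expr → x = 0.142; check Q = 11.11
Then add 1.693 M of G.
Step 2:
                  C         G         D         A
  I        0.003287     8.924     8.887    0.3236
  C       -6.2104e-04 -6.2104e-04 -6.2104e-04 4.1402e-04
  E        0.002666     8.923     8.886     0.324
  solve Keq expr → x = 2.0701e-04; check Q = 11.11

Q₀ = 5.4511e-08; Q < K (proceeds forward)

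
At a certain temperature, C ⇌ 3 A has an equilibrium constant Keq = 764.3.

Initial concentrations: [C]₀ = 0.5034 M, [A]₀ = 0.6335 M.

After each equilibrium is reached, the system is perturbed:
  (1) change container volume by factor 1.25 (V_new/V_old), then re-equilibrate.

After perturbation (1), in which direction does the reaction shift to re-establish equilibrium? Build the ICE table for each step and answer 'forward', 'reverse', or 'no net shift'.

Q₀ = 0.505 vs Keq = 764.3 ⇒ Q<K, forward
Step 1:
                  C         A
  I          0.5034    0.6335
  C         -0.4912     1.473
  E         0.01224     2.107
  solve Keq expr → x = 0.4912; check Q = 764.3
Then change container volume by factor 1.25 (V_new/V_old).
Step 2:
                  C         A
  I        0.009791     1.686
  C        -0.00341   0.01023
  E        0.006381     1.696
  solve Keq expr → x = 0.00341; check Q = 764.3

Direction: forward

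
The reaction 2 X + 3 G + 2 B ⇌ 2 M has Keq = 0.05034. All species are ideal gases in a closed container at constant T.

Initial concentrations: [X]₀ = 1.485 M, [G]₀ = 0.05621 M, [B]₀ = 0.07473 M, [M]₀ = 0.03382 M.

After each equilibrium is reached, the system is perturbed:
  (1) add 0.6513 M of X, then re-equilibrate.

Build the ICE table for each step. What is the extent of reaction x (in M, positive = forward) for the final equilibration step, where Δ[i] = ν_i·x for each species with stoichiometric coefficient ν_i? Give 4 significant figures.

Q₀ = 523 vs Keq = 0.05034 ⇒ Q>K, reverse
Step 1:
                   X          G          B          M
  I            1.485    0.05621    0.07473    0.03382
  C          0.03258    0.04886    0.03258   -0.03258
  E            1.518     0.1051     0.1073   0.001244
  solve Keq expr → x = -0.01629; check Q = 0.05034
Then add 0.6513 M of X.
Step 2:
                   X          G          B          M
  I            2.169     0.1051     0.1073   0.001244
  C       -5.0612e-04 -7.5919e-04 -5.0612e-04 5.0612e-04
  E            2.168     0.1043     0.1068   0.001751
  solve Keq expr → x = 2.5306e-04; check Q = 0.05034

x = 2.5306e-04 M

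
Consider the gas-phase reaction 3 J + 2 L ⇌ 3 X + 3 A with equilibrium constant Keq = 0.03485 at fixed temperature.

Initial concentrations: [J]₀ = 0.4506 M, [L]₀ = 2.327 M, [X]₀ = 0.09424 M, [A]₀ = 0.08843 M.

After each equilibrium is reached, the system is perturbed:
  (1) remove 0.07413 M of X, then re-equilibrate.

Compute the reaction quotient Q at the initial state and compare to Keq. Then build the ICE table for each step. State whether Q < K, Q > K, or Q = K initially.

Q₀ = 1.1683e-06; Q < K (proceeds forward)

Q₀ = 1.1683e-06 vs Keq = 0.03485 ⇒ Q<K, forward
Step 1:
                  J         L         X         A
  init       0.4506     2.327   0.09424   0.08843
  Δ         -0.2444   -0.1629    0.2444    0.2444
  eq         0.2062     2.164    0.3386    0.3328
  solve Keq expr → x = 0.08146; check Q = 0.03485
Then remove 0.07413 M of X.
Step 2:
                  J         L         X         A
  init       0.2062     2.164    0.2645    0.3328
  Δ        -0.02081  -0.01387   0.02081   0.02081
  eq         0.1854      2.15    0.2853    0.3536
  solve Keq expr → x = 0.006937; check Q = 0.03485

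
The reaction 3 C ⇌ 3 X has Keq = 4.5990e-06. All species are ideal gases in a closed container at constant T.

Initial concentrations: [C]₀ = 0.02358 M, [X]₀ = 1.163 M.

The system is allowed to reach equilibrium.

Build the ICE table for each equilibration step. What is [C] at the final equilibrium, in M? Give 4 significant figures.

[C]_eq = 1.167 M

Q₀ = 1.1998e+05 vs Keq = 4.5990e-06 ⇒ Q>K, reverse
Step 1:
                    C           X
  I           0.02358       1.163
  C             1.144      -1.144
  E             1.167     0.01941
  solve Keq expr → x = -0.3812; check Q = 4.5990e-06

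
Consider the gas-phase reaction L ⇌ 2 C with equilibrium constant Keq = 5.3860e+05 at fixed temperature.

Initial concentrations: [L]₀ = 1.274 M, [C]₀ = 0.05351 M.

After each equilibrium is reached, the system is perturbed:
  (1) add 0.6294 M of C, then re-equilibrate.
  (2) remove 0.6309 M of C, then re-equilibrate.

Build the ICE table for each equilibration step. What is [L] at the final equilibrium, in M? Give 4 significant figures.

Q₀ = 0.002248 vs Keq = 5.3860e+05 ⇒ Q<K, forward
Step 1:
                   L          C
  Initial      1.274    0.05351
  Change      -1.274      2.548
  Equil   1.2565e-05      2.601
  solve Keq expr → x = 1.274; check Q = 5.3860e+05
Then add 0.6294 M of C.
Step 2:
                   L          C
  Initial 1.2565e-05      3.231
  Change  6.8155e-06 -1.3631e-05
  Equil   1.9381e-05      3.231
  solve Keq expr → x = -6.8155e-06; check Q = 5.3860e+05
Then remove 0.6309 M of C.
Step 3:
                   L          C
  Initial 1.9381e-05        2.6
  Change  -6.8299e-06 1.3660e-05
  Equil   1.2551e-05        2.6
  solve Keq expr → x = 6.8299e-06; check Q = 5.3860e+05

[L]_eq = 1.2551e-05 M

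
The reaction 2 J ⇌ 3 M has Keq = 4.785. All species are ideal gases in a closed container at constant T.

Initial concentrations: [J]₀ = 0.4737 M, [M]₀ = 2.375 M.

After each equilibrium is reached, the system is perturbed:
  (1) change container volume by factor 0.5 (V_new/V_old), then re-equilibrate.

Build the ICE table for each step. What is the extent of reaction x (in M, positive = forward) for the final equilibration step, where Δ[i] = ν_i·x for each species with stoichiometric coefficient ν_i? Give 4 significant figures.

Q₀ = 59.7 vs Keq = 4.785 ⇒ Q>K, reverse
Step 1:
                   J          M
  I           0.4737      2.375
  C           0.4885    -0.7327
  E           0.9622      1.642
  solve Keq expr → x = -0.2442; check Q = 4.785
Then change container volume by factor 0.5 (V_new/V_old).
Step 2:
                   J          M
  I            1.924      3.285
  C           0.2844    -0.4267
  E            2.209      2.858
  solve Keq expr → x = -0.1422; check Q = 4.785

x = -0.1422 M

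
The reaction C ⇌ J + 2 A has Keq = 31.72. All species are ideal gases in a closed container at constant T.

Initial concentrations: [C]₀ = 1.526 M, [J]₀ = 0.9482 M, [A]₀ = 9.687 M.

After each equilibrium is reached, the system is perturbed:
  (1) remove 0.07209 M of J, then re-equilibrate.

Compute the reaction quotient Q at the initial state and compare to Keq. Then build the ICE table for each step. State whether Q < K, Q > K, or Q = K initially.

Q₀ = 58.31; Q > K (proceeds reverse)

Q₀ = 58.31 vs Keq = 31.72 ⇒ Q>K, reverse
Step 1:
                   C          J          A
  init         1.526     0.9482      9.687
  Δ           0.2684    -0.2684    -0.5368
  eq           1.794     0.6798       9.15
  solve Keq expr → x = -0.2684; check Q = 31.72
Then remove 0.07209 M of J.
Step 2:
                   C          J          A
  init         1.794     0.6077       9.15
  Δ          -0.0433     0.0433    0.08661
  eq           1.751      0.651      9.237
  solve Keq expr → x = 0.0433; check Q = 31.72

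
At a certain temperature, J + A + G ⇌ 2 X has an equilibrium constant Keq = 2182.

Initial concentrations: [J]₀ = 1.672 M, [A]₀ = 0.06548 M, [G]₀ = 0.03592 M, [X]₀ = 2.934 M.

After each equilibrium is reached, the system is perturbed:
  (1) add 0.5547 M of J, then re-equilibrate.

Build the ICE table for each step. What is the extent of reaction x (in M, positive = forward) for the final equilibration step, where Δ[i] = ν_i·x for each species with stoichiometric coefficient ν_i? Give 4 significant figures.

x = 0.005947 M

Q₀ = 2189 vs Keq = 2182 ⇒ Q>K, reverse
Step 1:
                   J          A          G          X
  I            1.672    0.06548    0.03592      2.934
  C       7.0769e-05 7.0769e-05 7.0769e-05 -1.4154e-04
  E            1.672    0.06555    0.03599      2.934
  solve Keq expr → x = -7.0769e-05; check Q = 2182
Then add 0.5547 M of J.
Step 2:
                   J          A          G          X
  I            2.227    0.06555    0.03599      2.934
  C        -0.005947  -0.005947  -0.005947    0.01189
  E            2.221     0.0596    0.03004      2.946
  solve Keq expr → x = 0.005947; check Q = 2182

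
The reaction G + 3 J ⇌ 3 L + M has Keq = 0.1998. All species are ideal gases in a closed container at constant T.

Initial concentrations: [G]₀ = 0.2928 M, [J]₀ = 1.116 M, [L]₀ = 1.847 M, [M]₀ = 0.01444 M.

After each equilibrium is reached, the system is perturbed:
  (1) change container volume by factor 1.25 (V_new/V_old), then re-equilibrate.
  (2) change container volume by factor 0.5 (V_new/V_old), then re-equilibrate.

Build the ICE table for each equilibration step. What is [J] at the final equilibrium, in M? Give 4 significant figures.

[J]_eq = 1.792 M

Q₀ = 0.2236 vs Keq = 0.1998 ⇒ Q>K, reverse
Step 1:
                   G          J          L          M
  I           0.2928      1.116      1.847    0.01444
  C         0.001265   0.003796  -0.003796  -0.001265
  E           0.2941       1.12      1.843    0.01317
  solve Keq expr → x = -0.001265; check Q = 0.1998
Then change container volume by factor 1.25 (V_new/V_old).
Step 2:
                   G          J          L          M
  I           0.2353     0.8958      1.475    0.01054
  C                0          0          0          0
  E           0.2353     0.8958      1.475    0.01054
  solve Keq expr → x = 0; check Q = 0.1998
Then change container volume by factor 0.5 (V_new/V_old).
Step 3:
                   G          J          L          M
  I           0.4705      1.792      2.949    0.02108
  C                0          0          0          0
  E           0.4705      1.792      2.949    0.02108
  solve Keq expr → x = 0; check Q = 0.1998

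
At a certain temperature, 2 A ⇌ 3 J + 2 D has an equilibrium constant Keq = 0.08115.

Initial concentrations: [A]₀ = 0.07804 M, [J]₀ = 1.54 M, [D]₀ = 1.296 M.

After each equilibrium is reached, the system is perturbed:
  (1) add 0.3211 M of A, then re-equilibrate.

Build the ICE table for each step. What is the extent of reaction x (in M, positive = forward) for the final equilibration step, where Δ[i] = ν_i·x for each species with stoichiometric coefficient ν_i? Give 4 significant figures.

Q₀ = 1007 vs Keq = 0.08115 ⇒ Q>K, reverse
Step 1:
                   A          J          D
  I          0.07804       1.54      1.296
  C           0.6892     -1.034    -0.6892
  E           0.7672     0.5062     0.6068
  solve Keq expr → x = -0.3446; check Q = 0.08115
Then add 0.3211 M of A.
Step 2:
                   A          J          D
  I            1.088     0.5062     0.6068
  C         -0.05255    0.07882    0.05255
  E            1.036      0.585     0.6594
  solve Keq expr → x = 0.02627; check Q = 0.08115

x = 0.02627 M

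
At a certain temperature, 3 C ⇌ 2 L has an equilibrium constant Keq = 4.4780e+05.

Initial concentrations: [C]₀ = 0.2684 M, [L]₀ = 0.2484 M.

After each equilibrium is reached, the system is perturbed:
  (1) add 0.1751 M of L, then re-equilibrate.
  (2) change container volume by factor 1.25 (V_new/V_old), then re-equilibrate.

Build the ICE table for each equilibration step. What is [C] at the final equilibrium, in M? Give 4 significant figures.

Q₀ = 3.191 vs Keq = 4.4780e+05 ⇒ Q<K, forward
Step 1:
                    C           L
  I            0.2684      0.2484
  C            -0.261       0.174
  E          0.007359      0.4224
  solve Keq expr → x = 0.08701; check Q = 4.4780e+05
Then add 0.1751 M of L.
Step 2:
                    C           L
  I          0.007359      0.5975
  C          0.001901   -0.001267
  E           0.00926      0.5963
  solve Keq expr → x = -6.3363e-04; check Q = 4.4780e+05
Then change container volume by factor 1.25 (V_new/V_old).
Step 3:
                    C           L
  I          0.007408       0.477
  C        5.6778e-04 -3.7852e-04
  E          0.007976      0.4766
  solve Keq expr → x = -1.8926e-04; check Q = 4.4780e+05

[C]_eq = 0.007976 M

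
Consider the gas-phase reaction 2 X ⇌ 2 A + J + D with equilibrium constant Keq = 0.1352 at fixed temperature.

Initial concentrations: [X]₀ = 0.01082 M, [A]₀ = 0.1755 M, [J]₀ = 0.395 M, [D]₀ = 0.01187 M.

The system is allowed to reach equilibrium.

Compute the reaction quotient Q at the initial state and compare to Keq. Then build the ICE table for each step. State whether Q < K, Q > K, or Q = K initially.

Q₀ = 1.234; Q > K (proceeds reverse)

Q₀ = 1.234 vs Keq = 0.1352 ⇒ Q>K, reverse
Step 1:
                   X          A          J          D
  Initial    0.01082     0.1755      0.395    0.01187
  Change     0.01123   -0.01123  -0.005615  -0.005615
  Equil      0.02205     0.1643     0.3894   0.006255
  solve Keq expr → x = -0.005615; check Q = 0.1352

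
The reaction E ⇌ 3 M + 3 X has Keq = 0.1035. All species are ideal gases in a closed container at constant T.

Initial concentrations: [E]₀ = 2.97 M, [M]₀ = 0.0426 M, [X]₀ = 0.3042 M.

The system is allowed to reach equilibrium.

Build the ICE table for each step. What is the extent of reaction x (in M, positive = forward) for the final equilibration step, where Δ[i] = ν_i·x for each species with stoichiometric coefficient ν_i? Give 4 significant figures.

Q₀ = 7.3274e-07 vs Keq = 0.1035 ⇒ Q<K, forward
Step 1:
                    E           M           X
  I              2.97      0.0426      0.3042
  C           -0.2161      0.6483      0.6483
  E             2.754      0.6909      0.9525
  solve Keq expr → x = 0.2161; check Q = 0.1035

x = 0.2161 M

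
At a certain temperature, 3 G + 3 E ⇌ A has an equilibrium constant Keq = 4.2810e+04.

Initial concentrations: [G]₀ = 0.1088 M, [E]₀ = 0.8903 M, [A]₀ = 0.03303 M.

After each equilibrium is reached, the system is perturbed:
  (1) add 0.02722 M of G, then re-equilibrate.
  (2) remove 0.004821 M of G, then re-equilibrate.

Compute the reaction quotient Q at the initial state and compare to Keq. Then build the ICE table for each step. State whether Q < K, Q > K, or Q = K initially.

Q₀ = 36.34 vs Keq = 4.2810e+04 ⇒ Q<K, forward
Step 1:
                  G         E         A
  I          0.1088    0.8903   0.03303
  C         -0.0944   -0.0944   0.03147
  E          0.0144    0.7959    0.0645
  solve Keq expr → x = 0.03147; check Q = 4.2810e+04
Then add 0.02722 M of G.
Step 2:
                  G         E         A
  I         0.04162    0.7959    0.0645
  C        -0.02609  -0.02609  0.008697
  E         0.01553    0.7698   0.07319
  solve Keq expr → x = 0.008697; check Q = 4.2810e+04
Then remove 0.004821 M of G.
Step 3:
                  G         E         A
  I         0.01071    0.7698   0.07319
  C        0.004619  0.004619  -0.00154
  E         0.01533    0.7744   0.07165
  solve Keq expr → x = -0.00154; check Q = 4.2810e+04

Q₀ = 36.34; Q < K (proceeds forward)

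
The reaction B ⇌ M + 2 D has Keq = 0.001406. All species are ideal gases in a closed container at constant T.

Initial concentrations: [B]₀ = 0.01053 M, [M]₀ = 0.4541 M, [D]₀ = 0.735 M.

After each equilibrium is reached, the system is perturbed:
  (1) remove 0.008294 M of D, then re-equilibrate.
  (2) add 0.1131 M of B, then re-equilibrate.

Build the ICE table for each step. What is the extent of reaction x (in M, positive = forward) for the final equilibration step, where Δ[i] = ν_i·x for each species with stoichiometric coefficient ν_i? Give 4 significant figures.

x = 0.004067 M

Q₀ = 23.3 vs Keq = 0.001406 ⇒ Q>K, reverse
Step 1:
                  B         M         D
  Initial   0.01053    0.4541     0.735
  Change     0.3355   -0.3355    -0.671
  Equil       0.346    0.1186   0.06404
  solve Keq expr → x = -0.3355; check Q = 0.001406
Then remove 0.008294 M of D.
Step 2:
                  B         M         D
  Initial     0.346    0.1186   0.05575
  Change  -0.003521  0.003521  0.007042
  Equil      0.3425    0.1221   0.06279
  solve Keq expr → x = 0.003521; check Q = 0.001406
Then add 0.1131 M of B.
Step 3:
                  B         M         D
  Initial    0.4556    0.1221   0.06279
  Change  -0.004067  0.004067  0.008134
  Equil      0.4515    0.1262   0.07092
  solve Keq expr → x = 0.004067; check Q = 0.001406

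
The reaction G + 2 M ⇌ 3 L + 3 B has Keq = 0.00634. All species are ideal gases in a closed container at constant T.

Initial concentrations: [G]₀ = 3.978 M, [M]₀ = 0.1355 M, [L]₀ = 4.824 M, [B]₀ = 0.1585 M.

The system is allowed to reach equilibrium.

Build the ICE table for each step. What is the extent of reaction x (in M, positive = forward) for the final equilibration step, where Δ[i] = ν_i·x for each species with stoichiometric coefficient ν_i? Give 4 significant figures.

x = -0.04508 M

Q₀ = 6.12 vs Keq = 0.00634 ⇒ Q>K, reverse
Step 1:
                    G           M           L           B
  I             3.978      0.1355       4.824      0.1585
  C           0.04508     0.09015     -0.1352     -0.1352
  E             4.023      0.2257       4.689     0.02327
  solve Keq expr → x = -0.04508; check Q = 0.00634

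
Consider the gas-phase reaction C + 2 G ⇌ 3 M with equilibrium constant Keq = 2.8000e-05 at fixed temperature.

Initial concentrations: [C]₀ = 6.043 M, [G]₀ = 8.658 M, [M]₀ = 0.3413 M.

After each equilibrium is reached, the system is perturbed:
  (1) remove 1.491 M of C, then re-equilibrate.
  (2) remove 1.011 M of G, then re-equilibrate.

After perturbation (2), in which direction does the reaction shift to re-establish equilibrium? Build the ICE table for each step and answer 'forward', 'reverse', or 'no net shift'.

Q₀ = 8.7765e-05 vs Keq = 2.8000e-05 ⇒ Q>K, reverse
Step 1:
                   C          G          M
  init         6.043      8.658     0.3413
  Δ          0.03545    0.07091    -0.1064
  eq           6.078      8.729     0.2349
  solve Keq expr → x = -0.03545; check Q = 2.8000e-05
Then remove 1.491 M of C.
Step 2:
                   C          G          M
  init         4.587      8.729     0.2349
  Δ         0.006901     0.0138    -0.0207
  eq           4.594      8.743     0.2142
  solve Keq expr → x = -0.006901; check Q = 2.8000e-05
Then remove 1.011 M of G.
Step 3:
                   C          G          M
  init         4.594      7.732     0.2142
  Δ         0.005528    0.01106   -0.01658
  eq             4.6      7.743     0.1977
  solve Keq expr → x = -0.005528; check Q = 2.8000e-05

Direction: reverse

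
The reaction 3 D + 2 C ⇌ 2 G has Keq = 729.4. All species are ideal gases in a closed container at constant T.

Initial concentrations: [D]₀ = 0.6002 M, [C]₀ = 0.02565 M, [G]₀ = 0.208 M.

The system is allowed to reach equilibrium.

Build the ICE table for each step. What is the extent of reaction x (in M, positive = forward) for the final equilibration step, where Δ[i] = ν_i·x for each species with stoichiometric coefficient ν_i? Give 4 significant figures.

Q₀ = 304.1 vs Keq = 729.4 ⇒ Q<K, forward
Step 1:
                    D           C           G
  Initial      0.6002     0.02565       0.208
  Change      -0.0119   -0.007931    0.007931
  Equil        0.5883     0.01772      0.2159
  solve Keq expr → x = 0.003966; check Q = 729.4

x = 0.003966 M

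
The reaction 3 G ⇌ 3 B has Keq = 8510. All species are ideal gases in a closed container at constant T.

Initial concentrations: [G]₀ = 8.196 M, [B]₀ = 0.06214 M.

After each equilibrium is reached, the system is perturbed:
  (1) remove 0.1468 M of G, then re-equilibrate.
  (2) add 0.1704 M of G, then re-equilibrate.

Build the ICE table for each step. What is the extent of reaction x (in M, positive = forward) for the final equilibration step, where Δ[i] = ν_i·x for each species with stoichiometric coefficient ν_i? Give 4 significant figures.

x = 0.05415 M

Q₀ = 4.3582e-07 vs Keq = 8510 ⇒ Q<K, forward
Step 1:
                  G         B
  I           8.196   0.06214
  C           -7.81      7.81
  E          0.3856     7.873
  solve Keq expr → x = 2.603; check Q = 8510
Then remove 0.1468 M of G.
Step 2:
                  G         B
  I          0.2388     7.873
  C          0.1399   -0.1399
  E          0.3787     7.733
  solve Keq expr → x = -0.04665; check Q = 8510
Then add 0.1704 M of G.
Step 3:
                  G         B
  I          0.5491     7.733
  C         -0.1624    0.1624
  E          0.3867     7.895
  solve Keq expr → x = 0.05415; check Q = 8510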